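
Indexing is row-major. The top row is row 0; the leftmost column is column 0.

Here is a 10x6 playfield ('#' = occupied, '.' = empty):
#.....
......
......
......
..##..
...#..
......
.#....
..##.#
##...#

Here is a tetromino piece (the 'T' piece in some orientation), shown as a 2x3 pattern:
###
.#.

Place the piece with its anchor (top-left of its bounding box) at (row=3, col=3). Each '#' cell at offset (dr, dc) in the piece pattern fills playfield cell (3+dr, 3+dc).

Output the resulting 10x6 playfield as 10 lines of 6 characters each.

Fill (3+0,3+0) = (3,3)
Fill (3+0,3+1) = (3,4)
Fill (3+0,3+2) = (3,5)
Fill (3+1,3+1) = (4,4)

Answer: #.....
......
......
...###
..###.
...#..
......
.#....
..##.#
##...#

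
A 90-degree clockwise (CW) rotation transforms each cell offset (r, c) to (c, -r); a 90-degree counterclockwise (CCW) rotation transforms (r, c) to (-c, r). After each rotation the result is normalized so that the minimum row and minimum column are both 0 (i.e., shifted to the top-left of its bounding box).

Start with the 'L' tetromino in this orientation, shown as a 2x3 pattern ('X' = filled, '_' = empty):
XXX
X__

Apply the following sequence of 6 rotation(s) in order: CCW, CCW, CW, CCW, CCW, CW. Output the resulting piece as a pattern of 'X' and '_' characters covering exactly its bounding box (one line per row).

Answer: __X
XXX

Derivation:
Start:
XXX
X__
After rotation 1 (CCW):
X_
X_
XX
After rotation 2 (CCW):
__X
XXX
After rotation 3 (CW):
X_
X_
XX
After rotation 4 (CCW):
__X
XXX
After rotation 5 (CCW):
XX
_X
_X
After rotation 6 (CW):
__X
XXX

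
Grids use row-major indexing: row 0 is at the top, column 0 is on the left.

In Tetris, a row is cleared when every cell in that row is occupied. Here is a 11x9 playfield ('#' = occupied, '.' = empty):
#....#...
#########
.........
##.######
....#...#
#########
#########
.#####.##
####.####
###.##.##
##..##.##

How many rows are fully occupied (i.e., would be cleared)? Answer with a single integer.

Check each row:
  row 0: 7 empty cells -> not full
  row 1: 0 empty cells -> FULL (clear)
  row 2: 9 empty cells -> not full
  row 3: 1 empty cell -> not full
  row 4: 7 empty cells -> not full
  row 5: 0 empty cells -> FULL (clear)
  row 6: 0 empty cells -> FULL (clear)
  row 7: 2 empty cells -> not full
  row 8: 1 empty cell -> not full
  row 9: 2 empty cells -> not full
  row 10: 3 empty cells -> not full
Total rows cleared: 3

Answer: 3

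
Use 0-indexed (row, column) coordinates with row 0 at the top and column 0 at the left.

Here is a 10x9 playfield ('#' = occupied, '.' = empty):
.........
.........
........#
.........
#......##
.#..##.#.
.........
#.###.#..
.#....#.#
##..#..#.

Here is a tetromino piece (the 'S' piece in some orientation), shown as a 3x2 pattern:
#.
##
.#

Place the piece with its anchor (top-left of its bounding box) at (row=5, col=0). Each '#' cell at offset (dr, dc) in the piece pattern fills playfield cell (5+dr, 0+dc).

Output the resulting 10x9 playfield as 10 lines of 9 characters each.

Fill (5+0,0+0) = (5,0)
Fill (5+1,0+0) = (6,0)
Fill (5+1,0+1) = (6,1)
Fill (5+2,0+1) = (7,1)

Answer: .........
.........
........#
.........
#......##
##..##.#.
##.......
#####.#..
.#....#.#
##..#..#.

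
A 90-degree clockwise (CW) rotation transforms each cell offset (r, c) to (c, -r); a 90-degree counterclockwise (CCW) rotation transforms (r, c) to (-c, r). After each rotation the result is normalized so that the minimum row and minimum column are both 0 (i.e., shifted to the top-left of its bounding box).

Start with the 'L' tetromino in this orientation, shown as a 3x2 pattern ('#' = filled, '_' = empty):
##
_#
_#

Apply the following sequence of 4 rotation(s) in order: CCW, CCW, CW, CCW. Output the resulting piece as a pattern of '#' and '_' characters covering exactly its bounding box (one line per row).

Answer: #_
#_
##

Derivation:
Start:
##
_#
_#
After rotation 1 (CCW):
###
#__
After rotation 2 (CCW):
#_
#_
##
After rotation 3 (CW):
###
#__
After rotation 4 (CCW):
#_
#_
##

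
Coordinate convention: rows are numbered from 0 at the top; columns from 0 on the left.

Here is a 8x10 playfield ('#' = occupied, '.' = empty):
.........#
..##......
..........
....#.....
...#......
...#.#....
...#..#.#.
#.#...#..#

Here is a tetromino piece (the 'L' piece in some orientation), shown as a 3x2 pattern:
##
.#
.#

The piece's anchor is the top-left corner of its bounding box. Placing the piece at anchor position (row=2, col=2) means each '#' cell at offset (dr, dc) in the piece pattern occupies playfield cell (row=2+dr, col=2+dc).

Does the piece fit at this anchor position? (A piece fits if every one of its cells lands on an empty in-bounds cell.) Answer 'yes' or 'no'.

Check each piece cell at anchor (2, 2):
  offset (0,0) -> (2,2): empty -> OK
  offset (0,1) -> (2,3): empty -> OK
  offset (1,1) -> (3,3): empty -> OK
  offset (2,1) -> (4,3): occupied ('#') -> FAIL
All cells valid: no

Answer: no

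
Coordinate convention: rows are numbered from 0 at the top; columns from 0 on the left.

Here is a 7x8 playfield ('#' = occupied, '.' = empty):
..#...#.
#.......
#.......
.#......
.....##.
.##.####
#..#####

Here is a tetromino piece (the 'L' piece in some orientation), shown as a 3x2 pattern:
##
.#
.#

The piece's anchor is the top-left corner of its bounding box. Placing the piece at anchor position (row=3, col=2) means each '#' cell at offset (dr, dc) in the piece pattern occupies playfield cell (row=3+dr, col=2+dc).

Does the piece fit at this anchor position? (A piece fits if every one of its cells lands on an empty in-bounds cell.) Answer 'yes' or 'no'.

Check each piece cell at anchor (3, 2):
  offset (0,0) -> (3,2): empty -> OK
  offset (0,1) -> (3,3): empty -> OK
  offset (1,1) -> (4,3): empty -> OK
  offset (2,1) -> (5,3): empty -> OK
All cells valid: yes

Answer: yes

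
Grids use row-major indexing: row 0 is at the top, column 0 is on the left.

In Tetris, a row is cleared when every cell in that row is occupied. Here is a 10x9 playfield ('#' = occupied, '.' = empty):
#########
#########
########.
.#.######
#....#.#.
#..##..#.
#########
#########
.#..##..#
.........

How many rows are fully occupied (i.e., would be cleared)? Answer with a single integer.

Answer: 4

Derivation:
Check each row:
  row 0: 0 empty cells -> FULL (clear)
  row 1: 0 empty cells -> FULL (clear)
  row 2: 1 empty cell -> not full
  row 3: 2 empty cells -> not full
  row 4: 6 empty cells -> not full
  row 5: 5 empty cells -> not full
  row 6: 0 empty cells -> FULL (clear)
  row 7: 0 empty cells -> FULL (clear)
  row 8: 5 empty cells -> not full
  row 9: 9 empty cells -> not full
Total rows cleared: 4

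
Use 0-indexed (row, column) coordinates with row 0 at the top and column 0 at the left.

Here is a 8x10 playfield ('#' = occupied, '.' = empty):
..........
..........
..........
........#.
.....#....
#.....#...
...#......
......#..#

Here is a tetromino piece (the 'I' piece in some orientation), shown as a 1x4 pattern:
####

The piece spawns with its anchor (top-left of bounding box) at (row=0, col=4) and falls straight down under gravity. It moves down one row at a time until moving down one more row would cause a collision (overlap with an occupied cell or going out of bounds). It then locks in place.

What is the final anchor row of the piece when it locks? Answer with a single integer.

Spawn at (row=0, col=4). Try each row:
  row 0: fits
  row 1: fits
  row 2: fits
  row 3: fits
  row 4: blocked -> lock at row 3

Answer: 3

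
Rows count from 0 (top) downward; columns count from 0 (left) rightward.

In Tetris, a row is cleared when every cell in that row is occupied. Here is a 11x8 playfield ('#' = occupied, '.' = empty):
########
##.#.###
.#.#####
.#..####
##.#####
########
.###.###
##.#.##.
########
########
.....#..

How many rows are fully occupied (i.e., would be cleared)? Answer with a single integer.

Answer: 4

Derivation:
Check each row:
  row 0: 0 empty cells -> FULL (clear)
  row 1: 2 empty cells -> not full
  row 2: 2 empty cells -> not full
  row 3: 3 empty cells -> not full
  row 4: 1 empty cell -> not full
  row 5: 0 empty cells -> FULL (clear)
  row 6: 2 empty cells -> not full
  row 7: 3 empty cells -> not full
  row 8: 0 empty cells -> FULL (clear)
  row 9: 0 empty cells -> FULL (clear)
  row 10: 7 empty cells -> not full
Total rows cleared: 4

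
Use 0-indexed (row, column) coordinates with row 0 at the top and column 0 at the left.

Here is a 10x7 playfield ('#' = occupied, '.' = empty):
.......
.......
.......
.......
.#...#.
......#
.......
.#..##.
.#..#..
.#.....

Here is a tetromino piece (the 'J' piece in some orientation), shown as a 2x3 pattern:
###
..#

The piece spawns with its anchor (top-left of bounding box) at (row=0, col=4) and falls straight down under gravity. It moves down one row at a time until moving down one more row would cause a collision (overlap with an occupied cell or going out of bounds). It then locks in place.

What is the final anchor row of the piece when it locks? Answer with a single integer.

Answer: 3

Derivation:
Spawn at (row=0, col=4). Try each row:
  row 0: fits
  row 1: fits
  row 2: fits
  row 3: fits
  row 4: blocked -> lock at row 3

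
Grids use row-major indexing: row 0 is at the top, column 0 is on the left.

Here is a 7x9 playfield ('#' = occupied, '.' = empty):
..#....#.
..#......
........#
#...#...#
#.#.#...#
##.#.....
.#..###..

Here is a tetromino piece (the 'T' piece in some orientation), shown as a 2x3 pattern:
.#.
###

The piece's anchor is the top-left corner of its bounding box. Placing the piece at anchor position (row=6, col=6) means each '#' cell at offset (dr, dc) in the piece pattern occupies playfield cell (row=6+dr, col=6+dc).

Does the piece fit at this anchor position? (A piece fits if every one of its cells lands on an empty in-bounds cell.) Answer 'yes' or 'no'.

Answer: no

Derivation:
Check each piece cell at anchor (6, 6):
  offset (0,1) -> (6,7): empty -> OK
  offset (1,0) -> (7,6): out of bounds -> FAIL
  offset (1,1) -> (7,7): out of bounds -> FAIL
  offset (1,2) -> (7,8): out of bounds -> FAIL
All cells valid: no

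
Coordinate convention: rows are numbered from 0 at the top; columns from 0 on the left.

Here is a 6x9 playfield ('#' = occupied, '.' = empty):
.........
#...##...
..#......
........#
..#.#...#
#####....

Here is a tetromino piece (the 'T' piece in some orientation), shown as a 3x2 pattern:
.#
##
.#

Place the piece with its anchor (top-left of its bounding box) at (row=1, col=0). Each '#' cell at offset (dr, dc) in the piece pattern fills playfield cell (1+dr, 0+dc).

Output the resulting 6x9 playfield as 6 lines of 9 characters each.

Answer: .........
##..##...
###......
.#......#
..#.#...#
#####....

Derivation:
Fill (1+0,0+1) = (1,1)
Fill (1+1,0+0) = (2,0)
Fill (1+1,0+1) = (2,1)
Fill (1+2,0+1) = (3,1)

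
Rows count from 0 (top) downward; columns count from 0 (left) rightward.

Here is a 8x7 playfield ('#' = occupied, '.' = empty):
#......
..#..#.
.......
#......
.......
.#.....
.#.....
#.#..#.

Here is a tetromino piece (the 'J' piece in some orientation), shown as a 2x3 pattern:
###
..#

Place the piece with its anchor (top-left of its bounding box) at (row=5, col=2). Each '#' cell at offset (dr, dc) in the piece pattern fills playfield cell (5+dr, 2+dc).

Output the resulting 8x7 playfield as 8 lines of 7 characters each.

Fill (5+0,2+0) = (5,2)
Fill (5+0,2+1) = (5,3)
Fill (5+0,2+2) = (5,4)
Fill (5+1,2+2) = (6,4)

Answer: #......
..#..#.
.......
#......
.......
.####..
.#..#..
#.#..#.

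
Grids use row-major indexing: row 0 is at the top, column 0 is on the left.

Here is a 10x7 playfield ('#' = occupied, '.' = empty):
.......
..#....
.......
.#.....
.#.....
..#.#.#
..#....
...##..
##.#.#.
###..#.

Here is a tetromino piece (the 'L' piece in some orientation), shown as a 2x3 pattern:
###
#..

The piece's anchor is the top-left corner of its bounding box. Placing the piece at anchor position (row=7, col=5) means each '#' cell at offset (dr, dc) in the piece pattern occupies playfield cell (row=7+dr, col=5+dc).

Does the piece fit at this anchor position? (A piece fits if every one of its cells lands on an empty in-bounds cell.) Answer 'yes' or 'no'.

Answer: no

Derivation:
Check each piece cell at anchor (7, 5):
  offset (0,0) -> (7,5): empty -> OK
  offset (0,1) -> (7,6): empty -> OK
  offset (0,2) -> (7,7): out of bounds -> FAIL
  offset (1,0) -> (8,5): occupied ('#') -> FAIL
All cells valid: no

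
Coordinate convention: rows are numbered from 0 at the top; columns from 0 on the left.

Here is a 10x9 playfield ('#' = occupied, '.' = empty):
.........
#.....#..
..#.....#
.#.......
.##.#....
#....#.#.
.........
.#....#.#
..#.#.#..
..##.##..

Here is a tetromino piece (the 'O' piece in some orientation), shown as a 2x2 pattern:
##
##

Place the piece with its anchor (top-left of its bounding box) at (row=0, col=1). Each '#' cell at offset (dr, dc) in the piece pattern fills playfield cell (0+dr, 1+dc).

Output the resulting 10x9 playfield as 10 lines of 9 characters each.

Answer: .##......
###...#..
..#.....#
.#.......
.##.#....
#....#.#.
.........
.#....#.#
..#.#.#..
..##.##..

Derivation:
Fill (0+0,1+0) = (0,1)
Fill (0+0,1+1) = (0,2)
Fill (0+1,1+0) = (1,1)
Fill (0+1,1+1) = (1,2)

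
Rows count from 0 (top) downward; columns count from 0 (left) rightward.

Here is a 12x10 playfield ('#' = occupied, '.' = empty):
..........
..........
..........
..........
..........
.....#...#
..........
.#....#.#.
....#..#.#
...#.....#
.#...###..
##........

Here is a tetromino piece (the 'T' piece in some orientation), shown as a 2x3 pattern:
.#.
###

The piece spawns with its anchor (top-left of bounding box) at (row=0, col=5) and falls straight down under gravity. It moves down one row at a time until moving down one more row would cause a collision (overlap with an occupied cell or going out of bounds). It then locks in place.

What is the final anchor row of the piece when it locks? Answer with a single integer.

Spawn at (row=0, col=5). Try each row:
  row 0: fits
  row 1: fits
  row 2: fits
  row 3: fits
  row 4: blocked -> lock at row 3

Answer: 3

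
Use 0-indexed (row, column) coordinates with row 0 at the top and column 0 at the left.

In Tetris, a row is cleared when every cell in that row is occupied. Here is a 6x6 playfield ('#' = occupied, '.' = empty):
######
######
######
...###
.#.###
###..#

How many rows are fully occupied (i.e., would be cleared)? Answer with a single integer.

Answer: 3

Derivation:
Check each row:
  row 0: 0 empty cells -> FULL (clear)
  row 1: 0 empty cells -> FULL (clear)
  row 2: 0 empty cells -> FULL (clear)
  row 3: 3 empty cells -> not full
  row 4: 2 empty cells -> not full
  row 5: 2 empty cells -> not full
Total rows cleared: 3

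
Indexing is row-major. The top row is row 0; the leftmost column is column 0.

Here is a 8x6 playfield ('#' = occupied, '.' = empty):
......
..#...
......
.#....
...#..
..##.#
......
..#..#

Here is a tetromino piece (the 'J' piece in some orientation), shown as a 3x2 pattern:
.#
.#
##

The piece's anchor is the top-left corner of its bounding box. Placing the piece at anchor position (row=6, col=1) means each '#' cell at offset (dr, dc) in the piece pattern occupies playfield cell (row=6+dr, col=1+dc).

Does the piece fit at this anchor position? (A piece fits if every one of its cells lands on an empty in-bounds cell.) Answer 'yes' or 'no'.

Answer: no

Derivation:
Check each piece cell at anchor (6, 1):
  offset (0,1) -> (6,2): empty -> OK
  offset (1,1) -> (7,2): occupied ('#') -> FAIL
  offset (2,0) -> (8,1): out of bounds -> FAIL
  offset (2,1) -> (8,2): out of bounds -> FAIL
All cells valid: no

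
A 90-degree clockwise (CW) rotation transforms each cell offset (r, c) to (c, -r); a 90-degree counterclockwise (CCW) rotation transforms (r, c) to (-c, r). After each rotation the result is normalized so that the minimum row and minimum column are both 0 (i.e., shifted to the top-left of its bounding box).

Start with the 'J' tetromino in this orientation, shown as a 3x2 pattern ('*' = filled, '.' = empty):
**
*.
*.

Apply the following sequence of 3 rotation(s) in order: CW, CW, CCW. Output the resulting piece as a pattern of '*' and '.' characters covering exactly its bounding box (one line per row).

Answer: ***
..*

Derivation:
Start:
**
*.
*.
After rotation 1 (CW):
***
..*
After rotation 2 (CW):
.*
.*
**
After rotation 3 (CCW):
***
..*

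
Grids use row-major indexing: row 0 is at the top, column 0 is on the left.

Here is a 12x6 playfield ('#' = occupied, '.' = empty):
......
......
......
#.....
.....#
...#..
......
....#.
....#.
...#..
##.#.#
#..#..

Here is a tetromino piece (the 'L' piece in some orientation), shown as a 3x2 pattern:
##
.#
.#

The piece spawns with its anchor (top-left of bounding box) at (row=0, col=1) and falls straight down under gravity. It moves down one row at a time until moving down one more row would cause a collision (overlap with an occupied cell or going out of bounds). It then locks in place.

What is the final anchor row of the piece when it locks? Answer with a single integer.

Spawn at (row=0, col=1). Try each row:
  row 0: fits
  row 1: fits
  row 2: fits
  row 3: fits
  row 4: fits
  row 5: fits
  row 6: fits
  row 7: fits
  row 8: fits
  row 9: fits
  row 10: blocked -> lock at row 9

Answer: 9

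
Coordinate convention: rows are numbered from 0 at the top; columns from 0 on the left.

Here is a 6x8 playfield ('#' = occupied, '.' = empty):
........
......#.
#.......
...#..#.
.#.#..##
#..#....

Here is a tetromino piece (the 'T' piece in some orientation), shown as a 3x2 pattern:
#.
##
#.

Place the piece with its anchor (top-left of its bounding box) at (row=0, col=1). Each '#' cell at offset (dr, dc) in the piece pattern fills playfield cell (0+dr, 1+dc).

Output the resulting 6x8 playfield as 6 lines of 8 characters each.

Fill (0+0,1+0) = (0,1)
Fill (0+1,1+0) = (1,1)
Fill (0+1,1+1) = (1,2)
Fill (0+2,1+0) = (2,1)

Answer: .#......
.##...#.
##......
...#..#.
.#.#..##
#..#....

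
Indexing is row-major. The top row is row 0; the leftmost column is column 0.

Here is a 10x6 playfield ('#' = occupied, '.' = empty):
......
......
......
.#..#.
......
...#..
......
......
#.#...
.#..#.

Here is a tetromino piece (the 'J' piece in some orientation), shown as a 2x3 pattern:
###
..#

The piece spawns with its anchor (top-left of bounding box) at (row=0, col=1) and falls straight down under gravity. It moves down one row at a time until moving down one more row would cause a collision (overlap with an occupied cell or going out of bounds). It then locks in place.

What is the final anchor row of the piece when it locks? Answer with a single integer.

Answer: 2

Derivation:
Spawn at (row=0, col=1). Try each row:
  row 0: fits
  row 1: fits
  row 2: fits
  row 3: blocked -> lock at row 2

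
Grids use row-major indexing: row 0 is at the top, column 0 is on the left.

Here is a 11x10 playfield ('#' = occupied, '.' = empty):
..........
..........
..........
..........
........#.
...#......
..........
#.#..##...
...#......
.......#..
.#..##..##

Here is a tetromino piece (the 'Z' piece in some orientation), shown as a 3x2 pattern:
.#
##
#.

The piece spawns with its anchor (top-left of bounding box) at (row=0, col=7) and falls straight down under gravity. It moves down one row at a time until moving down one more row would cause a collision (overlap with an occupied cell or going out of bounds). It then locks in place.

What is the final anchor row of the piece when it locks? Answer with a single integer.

Answer: 2

Derivation:
Spawn at (row=0, col=7). Try each row:
  row 0: fits
  row 1: fits
  row 2: fits
  row 3: blocked -> lock at row 2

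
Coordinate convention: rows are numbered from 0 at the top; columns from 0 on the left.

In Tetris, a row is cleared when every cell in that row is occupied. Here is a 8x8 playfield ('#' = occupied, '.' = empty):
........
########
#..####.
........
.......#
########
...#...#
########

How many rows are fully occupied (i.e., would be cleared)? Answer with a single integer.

Check each row:
  row 0: 8 empty cells -> not full
  row 1: 0 empty cells -> FULL (clear)
  row 2: 3 empty cells -> not full
  row 3: 8 empty cells -> not full
  row 4: 7 empty cells -> not full
  row 5: 0 empty cells -> FULL (clear)
  row 6: 6 empty cells -> not full
  row 7: 0 empty cells -> FULL (clear)
Total rows cleared: 3

Answer: 3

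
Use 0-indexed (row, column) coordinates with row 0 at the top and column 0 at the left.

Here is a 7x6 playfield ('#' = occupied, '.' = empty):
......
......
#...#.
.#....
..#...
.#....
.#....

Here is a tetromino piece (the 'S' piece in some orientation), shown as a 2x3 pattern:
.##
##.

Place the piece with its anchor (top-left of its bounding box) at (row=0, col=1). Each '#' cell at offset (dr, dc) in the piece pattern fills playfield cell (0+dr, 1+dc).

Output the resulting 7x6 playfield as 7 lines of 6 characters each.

Fill (0+0,1+1) = (0,2)
Fill (0+0,1+2) = (0,3)
Fill (0+1,1+0) = (1,1)
Fill (0+1,1+1) = (1,2)

Answer: ..##..
.##...
#...#.
.#....
..#...
.#....
.#....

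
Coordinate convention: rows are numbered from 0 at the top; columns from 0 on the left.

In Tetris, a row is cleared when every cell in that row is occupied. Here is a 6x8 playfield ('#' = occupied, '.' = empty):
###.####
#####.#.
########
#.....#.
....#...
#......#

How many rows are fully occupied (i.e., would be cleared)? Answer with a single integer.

Check each row:
  row 0: 1 empty cell -> not full
  row 1: 2 empty cells -> not full
  row 2: 0 empty cells -> FULL (clear)
  row 3: 6 empty cells -> not full
  row 4: 7 empty cells -> not full
  row 5: 6 empty cells -> not full
Total rows cleared: 1

Answer: 1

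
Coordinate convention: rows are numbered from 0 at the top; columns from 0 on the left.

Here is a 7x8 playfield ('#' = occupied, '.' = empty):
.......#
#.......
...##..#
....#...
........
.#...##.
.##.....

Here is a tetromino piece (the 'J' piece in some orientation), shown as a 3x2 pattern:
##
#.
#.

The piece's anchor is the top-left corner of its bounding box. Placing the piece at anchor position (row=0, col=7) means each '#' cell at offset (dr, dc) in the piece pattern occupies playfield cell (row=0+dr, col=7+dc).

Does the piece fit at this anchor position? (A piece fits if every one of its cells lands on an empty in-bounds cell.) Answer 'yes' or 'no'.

Answer: no

Derivation:
Check each piece cell at anchor (0, 7):
  offset (0,0) -> (0,7): occupied ('#') -> FAIL
  offset (0,1) -> (0,8): out of bounds -> FAIL
  offset (1,0) -> (1,7): empty -> OK
  offset (2,0) -> (2,7): occupied ('#') -> FAIL
All cells valid: no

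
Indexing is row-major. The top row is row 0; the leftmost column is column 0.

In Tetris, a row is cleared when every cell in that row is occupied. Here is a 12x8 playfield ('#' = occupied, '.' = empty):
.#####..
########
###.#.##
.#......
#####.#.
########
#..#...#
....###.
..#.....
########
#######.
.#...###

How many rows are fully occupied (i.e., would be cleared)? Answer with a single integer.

Answer: 3

Derivation:
Check each row:
  row 0: 3 empty cells -> not full
  row 1: 0 empty cells -> FULL (clear)
  row 2: 2 empty cells -> not full
  row 3: 7 empty cells -> not full
  row 4: 2 empty cells -> not full
  row 5: 0 empty cells -> FULL (clear)
  row 6: 5 empty cells -> not full
  row 7: 5 empty cells -> not full
  row 8: 7 empty cells -> not full
  row 9: 0 empty cells -> FULL (clear)
  row 10: 1 empty cell -> not full
  row 11: 4 empty cells -> not full
Total rows cleared: 3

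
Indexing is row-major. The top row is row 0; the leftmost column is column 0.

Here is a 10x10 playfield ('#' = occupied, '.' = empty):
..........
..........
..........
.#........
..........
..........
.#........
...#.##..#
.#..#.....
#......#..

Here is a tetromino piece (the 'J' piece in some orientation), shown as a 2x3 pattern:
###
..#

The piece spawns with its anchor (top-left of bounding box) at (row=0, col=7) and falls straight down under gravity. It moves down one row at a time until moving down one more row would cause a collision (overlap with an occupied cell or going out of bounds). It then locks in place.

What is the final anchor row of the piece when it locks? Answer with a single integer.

Spawn at (row=0, col=7). Try each row:
  row 0: fits
  row 1: fits
  row 2: fits
  row 3: fits
  row 4: fits
  row 5: fits
  row 6: blocked -> lock at row 5

Answer: 5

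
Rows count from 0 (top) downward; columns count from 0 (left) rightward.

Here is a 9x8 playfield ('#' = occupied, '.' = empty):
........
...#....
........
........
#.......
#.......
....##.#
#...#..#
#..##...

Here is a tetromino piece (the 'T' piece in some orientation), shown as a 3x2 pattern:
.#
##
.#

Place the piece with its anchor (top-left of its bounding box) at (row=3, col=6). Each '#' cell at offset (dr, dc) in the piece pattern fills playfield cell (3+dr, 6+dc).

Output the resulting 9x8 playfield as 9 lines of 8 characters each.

Fill (3+0,6+1) = (3,7)
Fill (3+1,6+0) = (4,6)
Fill (3+1,6+1) = (4,7)
Fill (3+2,6+1) = (5,7)

Answer: ........
...#....
........
.......#
#.....##
#......#
....##.#
#...#..#
#..##...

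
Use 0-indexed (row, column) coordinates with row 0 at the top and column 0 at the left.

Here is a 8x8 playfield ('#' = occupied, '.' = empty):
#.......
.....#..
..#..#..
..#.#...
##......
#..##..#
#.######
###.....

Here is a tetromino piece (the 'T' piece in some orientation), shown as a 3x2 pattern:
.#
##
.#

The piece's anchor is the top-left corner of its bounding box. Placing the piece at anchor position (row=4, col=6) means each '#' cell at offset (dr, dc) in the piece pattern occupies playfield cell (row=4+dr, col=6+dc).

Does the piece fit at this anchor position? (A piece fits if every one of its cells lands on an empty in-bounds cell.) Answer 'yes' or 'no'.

Answer: no

Derivation:
Check each piece cell at anchor (4, 6):
  offset (0,1) -> (4,7): empty -> OK
  offset (1,0) -> (5,6): empty -> OK
  offset (1,1) -> (5,7): occupied ('#') -> FAIL
  offset (2,1) -> (6,7): occupied ('#') -> FAIL
All cells valid: no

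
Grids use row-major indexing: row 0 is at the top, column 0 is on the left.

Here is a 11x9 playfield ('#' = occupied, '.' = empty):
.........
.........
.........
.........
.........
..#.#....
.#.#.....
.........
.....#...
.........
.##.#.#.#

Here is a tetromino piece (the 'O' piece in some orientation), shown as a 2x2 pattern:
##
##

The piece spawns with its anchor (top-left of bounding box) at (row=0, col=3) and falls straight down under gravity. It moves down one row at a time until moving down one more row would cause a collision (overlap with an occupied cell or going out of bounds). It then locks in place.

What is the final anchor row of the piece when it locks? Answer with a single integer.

Spawn at (row=0, col=3). Try each row:
  row 0: fits
  row 1: fits
  row 2: fits
  row 3: fits
  row 4: blocked -> lock at row 3

Answer: 3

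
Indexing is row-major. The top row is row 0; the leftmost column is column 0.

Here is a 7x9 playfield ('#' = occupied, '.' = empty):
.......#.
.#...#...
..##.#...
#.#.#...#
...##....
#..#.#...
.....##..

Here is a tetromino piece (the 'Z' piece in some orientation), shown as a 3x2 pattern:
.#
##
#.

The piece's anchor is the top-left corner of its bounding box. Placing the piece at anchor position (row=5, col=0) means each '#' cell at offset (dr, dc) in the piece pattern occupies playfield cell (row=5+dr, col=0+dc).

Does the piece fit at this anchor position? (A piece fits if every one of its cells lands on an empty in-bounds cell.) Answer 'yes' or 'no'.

Answer: no

Derivation:
Check each piece cell at anchor (5, 0):
  offset (0,1) -> (5,1): empty -> OK
  offset (1,0) -> (6,0): empty -> OK
  offset (1,1) -> (6,1): empty -> OK
  offset (2,0) -> (7,0): out of bounds -> FAIL
All cells valid: no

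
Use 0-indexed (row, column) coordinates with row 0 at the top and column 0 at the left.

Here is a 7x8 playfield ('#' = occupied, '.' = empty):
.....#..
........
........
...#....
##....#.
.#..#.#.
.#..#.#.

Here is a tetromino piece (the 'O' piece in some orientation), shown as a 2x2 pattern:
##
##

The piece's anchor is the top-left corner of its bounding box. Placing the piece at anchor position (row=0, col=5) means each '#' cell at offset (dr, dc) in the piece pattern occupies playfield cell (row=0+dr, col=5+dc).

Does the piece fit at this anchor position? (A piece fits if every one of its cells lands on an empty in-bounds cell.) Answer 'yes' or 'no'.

Answer: no

Derivation:
Check each piece cell at anchor (0, 5):
  offset (0,0) -> (0,5): occupied ('#') -> FAIL
  offset (0,1) -> (0,6): empty -> OK
  offset (1,0) -> (1,5): empty -> OK
  offset (1,1) -> (1,6): empty -> OK
All cells valid: no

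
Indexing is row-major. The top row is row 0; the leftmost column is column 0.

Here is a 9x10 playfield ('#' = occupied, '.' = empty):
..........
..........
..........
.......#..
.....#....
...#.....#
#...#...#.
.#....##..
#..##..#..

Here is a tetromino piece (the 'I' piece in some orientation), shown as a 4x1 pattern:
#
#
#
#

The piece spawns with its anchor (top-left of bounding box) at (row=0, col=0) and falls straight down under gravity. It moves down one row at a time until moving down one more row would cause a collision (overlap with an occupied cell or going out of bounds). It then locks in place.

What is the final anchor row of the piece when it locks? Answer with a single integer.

Spawn at (row=0, col=0). Try each row:
  row 0: fits
  row 1: fits
  row 2: fits
  row 3: blocked -> lock at row 2

Answer: 2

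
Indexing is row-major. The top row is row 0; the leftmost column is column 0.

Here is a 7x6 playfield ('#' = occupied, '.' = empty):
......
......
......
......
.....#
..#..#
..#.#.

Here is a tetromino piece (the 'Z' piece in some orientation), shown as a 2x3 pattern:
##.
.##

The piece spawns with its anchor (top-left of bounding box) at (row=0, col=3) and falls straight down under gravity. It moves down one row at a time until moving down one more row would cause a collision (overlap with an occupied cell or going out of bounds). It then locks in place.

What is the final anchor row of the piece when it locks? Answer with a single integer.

Spawn at (row=0, col=3). Try each row:
  row 0: fits
  row 1: fits
  row 2: fits
  row 3: blocked -> lock at row 2

Answer: 2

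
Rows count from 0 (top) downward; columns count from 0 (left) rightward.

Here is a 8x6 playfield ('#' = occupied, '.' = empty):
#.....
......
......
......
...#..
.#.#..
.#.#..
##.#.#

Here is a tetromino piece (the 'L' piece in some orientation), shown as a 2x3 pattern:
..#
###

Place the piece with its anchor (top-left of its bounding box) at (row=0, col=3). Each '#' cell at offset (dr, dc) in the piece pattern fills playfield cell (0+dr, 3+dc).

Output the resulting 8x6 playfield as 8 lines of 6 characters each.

Fill (0+0,3+2) = (0,5)
Fill (0+1,3+0) = (1,3)
Fill (0+1,3+1) = (1,4)
Fill (0+1,3+2) = (1,5)

Answer: #....#
...###
......
......
...#..
.#.#..
.#.#..
##.#.#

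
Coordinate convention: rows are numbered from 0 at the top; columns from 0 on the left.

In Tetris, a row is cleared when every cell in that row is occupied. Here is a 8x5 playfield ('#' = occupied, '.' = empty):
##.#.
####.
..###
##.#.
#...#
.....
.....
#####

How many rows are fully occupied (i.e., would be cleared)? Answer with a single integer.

Check each row:
  row 0: 2 empty cells -> not full
  row 1: 1 empty cell -> not full
  row 2: 2 empty cells -> not full
  row 3: 2 empty cells -> not full
  row 4: 3 empty cells -> not full
  row 5: 5 empty cells -> not full
  row 6: 5 empty cells -> not full
  row 7: 0 empty cells -> FULL (clear)
Total rows cleared: 1

Answer: 1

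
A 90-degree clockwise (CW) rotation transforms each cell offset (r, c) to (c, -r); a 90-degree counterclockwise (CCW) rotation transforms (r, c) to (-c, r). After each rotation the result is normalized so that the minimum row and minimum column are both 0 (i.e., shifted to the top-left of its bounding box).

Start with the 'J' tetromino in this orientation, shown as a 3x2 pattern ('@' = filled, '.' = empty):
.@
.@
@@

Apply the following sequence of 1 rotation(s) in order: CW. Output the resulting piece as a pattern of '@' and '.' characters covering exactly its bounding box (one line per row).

Answer: @..
@@@

Derivation:
Start:
.@
.@
@@
After rotation 1 (CW):
@..
@@@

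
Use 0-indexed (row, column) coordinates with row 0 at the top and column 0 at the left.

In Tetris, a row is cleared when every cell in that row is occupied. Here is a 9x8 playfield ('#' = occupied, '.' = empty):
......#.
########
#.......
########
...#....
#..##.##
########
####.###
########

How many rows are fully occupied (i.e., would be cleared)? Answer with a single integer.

Answer: 4

Derivation:
Check each row:
  row 0: 7 empty cells -> not full
  row 1: 0 empty cells -> FULL (clear)
  row 2: 7 empty cells -> not full
  row 3: 0 empty cells -> FULL (clear)
  row 4: 7 empty cells -> not full
  row 5: 3 empty cells -> not full
  row 6: 0 empty cells -> FULL (clear)
  row 7: 1 empty cell -> not full
  row 8: 0 empty cells -> FULL (clear)
Total rows cleared: 4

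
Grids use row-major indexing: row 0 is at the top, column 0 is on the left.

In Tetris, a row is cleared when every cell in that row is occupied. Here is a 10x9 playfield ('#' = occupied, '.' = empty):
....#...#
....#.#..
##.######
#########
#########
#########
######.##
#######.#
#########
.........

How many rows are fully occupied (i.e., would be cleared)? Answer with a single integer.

Check each row:
  row 0: 7 empty cells -> not full
  row 1: 7 empty cells -> not full
  row 2: 1 empty cell -> not full
  row 3: 0 empty cells -> FULL (clear)
  row 4: 0 empty cells -> FULL (clear)
  row 5: 0 empty cells -> FULL (clear)
  row 6: 1 empty cell -> not full
  row 7: 1 empty cell -> not full
  row 8: 0 empty cells -> FULL (clear)
  row 9: 9 empty cells -> not full
Total rows cleared: 4

Answer: 4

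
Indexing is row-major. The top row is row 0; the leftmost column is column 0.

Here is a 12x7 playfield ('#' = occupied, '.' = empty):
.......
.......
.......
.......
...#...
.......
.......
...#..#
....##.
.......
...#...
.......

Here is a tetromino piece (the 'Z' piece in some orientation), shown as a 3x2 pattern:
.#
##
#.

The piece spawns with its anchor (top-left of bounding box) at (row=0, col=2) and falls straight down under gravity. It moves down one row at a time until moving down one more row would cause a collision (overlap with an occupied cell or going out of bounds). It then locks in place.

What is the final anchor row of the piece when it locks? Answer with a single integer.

Spawn at (row=0, col=2). Try each row:
  row 0: fits
  row 1: fits
  row 2: fits
  row 3: blocked -> lock at row 2

Answer: 2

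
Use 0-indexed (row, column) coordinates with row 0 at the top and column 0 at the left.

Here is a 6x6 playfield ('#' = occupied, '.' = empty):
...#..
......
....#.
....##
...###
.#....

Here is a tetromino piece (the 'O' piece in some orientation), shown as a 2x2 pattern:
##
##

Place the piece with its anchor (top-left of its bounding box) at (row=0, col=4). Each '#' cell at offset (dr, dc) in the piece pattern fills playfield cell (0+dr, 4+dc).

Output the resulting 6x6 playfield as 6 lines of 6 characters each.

Answer: ...###
....##
....#.
....##
...###
.#....

Derivation:
Fill (0+0,4+0) = (0,4)
Fill (0+0,4+1) = (0,5)
Fill (0+1,4+0) = (1,4)
Fill (0+1,4+1) = (1,5)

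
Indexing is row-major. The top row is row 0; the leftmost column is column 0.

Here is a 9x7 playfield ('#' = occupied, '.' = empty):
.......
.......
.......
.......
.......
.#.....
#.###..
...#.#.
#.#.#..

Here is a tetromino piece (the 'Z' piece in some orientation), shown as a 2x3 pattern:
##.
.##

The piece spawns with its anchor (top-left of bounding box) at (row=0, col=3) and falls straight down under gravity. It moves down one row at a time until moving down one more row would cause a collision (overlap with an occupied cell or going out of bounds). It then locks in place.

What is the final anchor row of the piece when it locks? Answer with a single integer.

Spawn at (row=0, col=3). Try each row:
  row 0: fits
  row 1: fits
  row 2: fits
  row 3: fits
  row 4: fits
  row 5: blocked -> lock at row 4

Answer: 4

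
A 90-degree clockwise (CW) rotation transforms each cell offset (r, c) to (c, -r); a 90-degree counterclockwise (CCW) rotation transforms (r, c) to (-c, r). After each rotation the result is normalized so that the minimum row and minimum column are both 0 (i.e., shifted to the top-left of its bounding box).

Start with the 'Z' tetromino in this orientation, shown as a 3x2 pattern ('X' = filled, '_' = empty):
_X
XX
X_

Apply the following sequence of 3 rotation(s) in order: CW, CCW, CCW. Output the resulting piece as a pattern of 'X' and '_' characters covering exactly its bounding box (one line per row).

Start:
_X
XX
X_
After rotation 1 (CW):
XX_
_XX
After rotation 2 (CCW):
_X
XX
X_
After rotation 3 (CCW):
XX_
_XX

Answer: XX_
_XX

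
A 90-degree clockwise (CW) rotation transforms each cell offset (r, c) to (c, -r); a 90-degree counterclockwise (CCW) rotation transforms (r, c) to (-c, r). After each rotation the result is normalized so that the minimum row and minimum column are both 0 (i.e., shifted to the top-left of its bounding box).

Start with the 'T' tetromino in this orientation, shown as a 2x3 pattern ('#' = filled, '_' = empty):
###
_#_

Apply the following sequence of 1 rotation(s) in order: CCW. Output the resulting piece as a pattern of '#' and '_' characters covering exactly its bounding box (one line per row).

Start:
###
_#_
After rotation 1 (CCW):
#_
##
#_

Answer: #_
##
#_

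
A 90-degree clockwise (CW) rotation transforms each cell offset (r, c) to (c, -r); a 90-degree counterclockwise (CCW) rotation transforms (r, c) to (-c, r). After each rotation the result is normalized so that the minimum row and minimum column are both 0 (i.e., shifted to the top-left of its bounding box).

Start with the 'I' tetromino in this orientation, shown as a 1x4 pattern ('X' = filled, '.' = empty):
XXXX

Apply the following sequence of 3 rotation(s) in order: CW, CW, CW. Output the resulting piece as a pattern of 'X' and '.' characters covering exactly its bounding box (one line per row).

Answer: X
X
X
X

Derivation:
Start:
XXXX
After rotation 1 (CW):
X
X
X
X
After rotation 2 (CW):
XXXX
After rotation 3 (CW):
X
X
X
X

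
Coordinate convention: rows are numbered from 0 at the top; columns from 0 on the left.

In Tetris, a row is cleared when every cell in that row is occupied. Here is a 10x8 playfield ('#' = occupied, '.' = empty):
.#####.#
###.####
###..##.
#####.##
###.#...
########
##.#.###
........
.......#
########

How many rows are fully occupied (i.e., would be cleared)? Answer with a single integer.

Check each row:
  row 0: 2 empty cells -> not full
  row 1: 1 empty cell -> not full
  row 2: 3 empty cells -> not full
  row 3: 1 empty cell -> not full
  row 4: 4 empty cells -> not full
  row 5: 0 empty cells -> FULL (clear)
  row 6: 2 empty cells -> not full
  row 7: 8 empty cells -> not full
  row 8: 7 empty cells -> not full
  row 9: 0 empty cells -> FULL (clear)
Total rows cleared: 2

Answer: 2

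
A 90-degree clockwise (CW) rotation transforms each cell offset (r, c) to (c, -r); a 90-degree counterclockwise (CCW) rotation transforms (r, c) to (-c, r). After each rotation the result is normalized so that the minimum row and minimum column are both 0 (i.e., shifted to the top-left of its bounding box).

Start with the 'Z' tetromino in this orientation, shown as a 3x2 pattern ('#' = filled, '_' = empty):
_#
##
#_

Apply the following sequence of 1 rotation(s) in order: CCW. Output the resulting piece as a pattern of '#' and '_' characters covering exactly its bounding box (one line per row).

Start:
_#
##
#_
After rotation 1 (CCW):
##_
_##

Answer: ##_
_##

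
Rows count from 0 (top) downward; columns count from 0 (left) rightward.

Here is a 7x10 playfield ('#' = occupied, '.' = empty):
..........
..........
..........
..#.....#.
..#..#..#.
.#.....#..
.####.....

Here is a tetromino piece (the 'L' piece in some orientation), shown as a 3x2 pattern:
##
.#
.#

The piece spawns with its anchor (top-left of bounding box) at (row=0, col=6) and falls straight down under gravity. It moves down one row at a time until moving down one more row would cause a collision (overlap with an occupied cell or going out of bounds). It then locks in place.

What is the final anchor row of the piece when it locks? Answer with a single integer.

Spawn at (row=0, col=6). Try each row:
  row 0: fits
  row 1: fits
  row 2: fits
  row 3: blocked -> lock at row 2

Answer: 2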